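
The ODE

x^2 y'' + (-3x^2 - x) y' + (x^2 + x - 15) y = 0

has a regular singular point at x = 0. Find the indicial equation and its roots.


Divide by x^2 to reach normal form y'' + P_1(x) y' + P_2(x) y = 0 with P_1(x) = -3 - 1/x and P_2(x) = 1 + 1/x - 15/x^2.
x = 0 is a singular point because the y'-coefficient -3 - 1/x has a pole at x = 0 and the y-coefficient 1 + 1/x - 15/x^2 has a pole at x = 0.
It is a regular singular point because x P_1(x) = p(x) = -3x - 1 and x^2 P_2(x) = q(x) = x^2 + x - 15 are polynomials, hence analytic at x = 0.
p(0) = -1,  q(0) = -15.
Indicial equation: r(r-1) + p(0) r + q(0) = 0, i.e. r^2 + (p(0) - 1) r + q(0) = 0, i.e. r^2 - 2 r - 15 = 0.
Discriminant: (-2)^2 - 4(-15) = 64, so r = (2 ± 8)/2.
Solving: r_1 = 5, r_2 = -3.

indicial: r^2 - 2 r - 15 = 0; roots r_1 = 5, r_2 = -3


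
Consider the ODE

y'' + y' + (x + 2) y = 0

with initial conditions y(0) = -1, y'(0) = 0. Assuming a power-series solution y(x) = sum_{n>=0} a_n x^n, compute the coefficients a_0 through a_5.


Ansatz: y(x) = sum_{n>=0} a_n x^n, so y'(x) = sum_{n>=1} n a_n x^(n-1) and y''(x) = sum_{n>=2} n(n-1) a_n x^(n-2).
Substitute into P(x) y'' + Q(x) y' + R(x) y = 0 with P(x) = 1, Q(x) = 1, R(x) = x + 2, and match powers of x.
Initial conditions: a_0 = -1, a_1 = 0.
Setting the coefficient of each power of x to zero and solving order by order (substituting the coefficients already found):
  x^0: 2 a_2 + a_1 + 2 a_0 = 0  ->  2 a_2 = -a_1 - 2 a_0 = 2  ->  a_2 = 1
  x^1: 6 a_3 + 2 a_2 + 2 a_1 + a_0 = 0  ->  6 a_3 = -2 a_2 - 2 a_1 - a_0 = -1  ->  a_3 = -1/6
  x^2: 12 a_4 + 3 a_3 + 2 a_2 + a_1 = 0  ->  12 a_4 = -3 a_3 - 2 a_2 - a_1 = -3/2  ->  a_4 = -1/8
  x^3: 20 a_5 + 4 a_4 + 2 a_3 + a_2 = 0  ->  20 a_5 = -4 a_4 - 2 a_3 - a_2 = -1/6  ->  a_5 = -1/120
Truncated series: y(x) = -1 + x^2 - (1/6) x^3 - (1/8) x^4 - (1/120) x^5 + O(x^6).

a_0 = -1; a_1 = 0; a_2 = 1; a_3 = -1/6; a_4 = -1/8; a_5 = -1/120


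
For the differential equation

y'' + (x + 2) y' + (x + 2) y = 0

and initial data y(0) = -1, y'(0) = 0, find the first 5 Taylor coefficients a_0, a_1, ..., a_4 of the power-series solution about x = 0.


Ansatz: y(x) = sum_{n>=0} a_n x^n, so y'(x) = sum_{n>=1} n a_n x^(n-1) and y''(x) = sum_{n>=2} n(n-1) a_n x^(n-2).
Substitute into P(x) y'' + Q(x) y' + R(x) y = 0 with P(x) = 1, Q(x) = x + 2, R(x) = x + 2, and match powers of x.
Initial conditions: a_0 = -1, a_1 = 0.
Setting the coefficient of each power of x to zero and solving order by order (substituting the coefficients already found):
  x^0: 2 a_2 + 2 a_1 + 2 a_0 = 0  ->  2 a_2 = -2 a_1 - 2 a_0 = 2  ->  a_2 = 1
  x^1: 6 a_3 + 4 a_2 + 3 a_1 + a_0 = 0  ->  6 a_3 = -4 a_2 - 3 a_1 - a_0 = -3  ->  a_3 = -1/2
  x^2: 12 a_4 + 6 a_3 + 4 a_2 + a_1 = 0  ->  12 a_4 = -6 a_3 - 4 a_2 - a_1 = -1  ->  a_4 = -1/12
Truncated series: y(x) = -1 + x^2 - (1/2) x^3 - (1/12) x^4 + O(x^5).

a_0 = -1; a_1 = 0; a_2 = 1; a_3 = -1/2; a_4 = -1/12


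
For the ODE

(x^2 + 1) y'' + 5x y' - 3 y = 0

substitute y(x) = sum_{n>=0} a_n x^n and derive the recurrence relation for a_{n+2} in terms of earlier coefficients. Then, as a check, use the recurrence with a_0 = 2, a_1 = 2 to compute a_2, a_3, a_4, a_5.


Substitute y = sum_n a_n x^n.
(1 + 1 x^2) y'' contributes (n+2)(n+1) a_{n+2} + n(n-1) a_n at x^n.
5 x y'(x) contributes 5 n a_n at x^n.
-3 y(x) contributes -3 a_n at x^n.
Matching x^n: (n+2)(n+1) a_{n+2} + (n(n-1) + 5 n - 3) a_n = 0.
Thus a_{n+2} = (-n(n-1) - 5 n + 3) / ((n+1)(n+2)) * a_n.

Check with a_0 = 2, a_1 = 2 (apply the recurrence for n = 0, 1, 2, 3): a_0 = 2, a_1 = 2, a_2 = 3, a_3 = -2/3, a_4 = -9/4, a_5 = 3/5.

a_(n+2) = (-n(n-1) - 5 n + 3) / ((n+1)(n+2)) * a_n; check: a_0 = 2, a_1 = 2, a_2 = 3, a_3 = -2/3, a_4 = -9/4, a_5 = 3/5


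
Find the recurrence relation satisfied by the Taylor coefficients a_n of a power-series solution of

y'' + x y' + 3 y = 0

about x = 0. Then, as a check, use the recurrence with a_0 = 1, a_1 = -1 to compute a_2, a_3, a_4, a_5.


Substitute y = sum_n a_n x^n.
y''(x) has coefficient (n+2)(n+1) a_{n+2} at x^n;
x y'(x) has coefficient n a_n at x^n (shift);
3 y(x) has coefficient 3 a_n at x^n.
Matching x^n: (n+2)(n+1) a_{n+2} + (n + 3) a_n = 0.
Thus a_{n+2} = (-n - 3) / ((n+1)(n+2)) * a_n.

Check with a_0 = 1, a_1 = -1 (apply the recurrence for n = 0, 1, 2, 3): a_0 = 1, a_1 = -1, a_2 = -3/2, a_3 = 2/3, a_4 = 5/8, a_5 = -1/5.

a_(n+2) = (-n - 3) / ((n+1)(n+2)) * a_n; check: a_0 = 1, a_1 = -1, a_2 = -3/2, a_3 = 2/3, a_4 = 5/8, a_5 = -1/5


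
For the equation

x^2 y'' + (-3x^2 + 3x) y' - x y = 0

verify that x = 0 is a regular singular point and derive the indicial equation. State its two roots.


Divide by x^2 to reach normal form y'' + P_1(x) y' + P_2(x) y = 0 with P_1(x) = -3 + 3/x and P_2(x) = -1/x.
x = 0 is a singular point because the y'-coefficient -3 + 3/x has a pole at x = 0 and the y-coefficient -1/x has a pole at x = 0.
It is a regular singular point because x P_1(x) = p(x) = 3 - 3x and x^2 P_2(x) = q(x) = -x are polynomials, hence analytic at x = 0.
p(0) = 3,  q(0) = 0.
Indicial equation: r(r-1) + p(0) r + q(0) = 0, i.e. r^2 + (p(0) - 1) r + q(0) = 0, i.e. r^2 + 2 r = 0.
Discriminant: (2)^2 - 4(0) = 4, so r = (-2 ± 2)/2.
Solving: r_1 = 0, r_2 = -2.

indicial: r^2 + 2 r = 0; roots r_1 = 0, r_2 = -2


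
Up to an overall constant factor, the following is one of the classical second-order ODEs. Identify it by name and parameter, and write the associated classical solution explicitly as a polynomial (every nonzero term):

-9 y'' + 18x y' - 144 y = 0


All three coefficients share the factor -9; dividing through by -9 gives  y'' - 2x y' + 16 y = 0.
This matches the Hermite equation y'' - 2x y' + 2n y = 0 with 2n = 16, so n = 8; the polynomial solution is H_8(x).
With y = sum_k a_k x^k, matching x^k gives (k+2)(k+1) a_{k+2} = 2(k - n) a_k = 2(k - 8) a_k. The right side vanishes at k = 8, so the series with the parity of 8 terminates at degree 8.
Standard normalization: leading coefficient of H_n is 2^n, so a_8 = 2^8 = 256. Work downward with a_k = (k+1)(k+2) a_{k+2} / (2(k - n)):
  a_6 = (7)(8)(256) / (2(6 - 8)) = 14336/(-4) = -3584
  a_4 = (5)(6)(-3584) / (2(4 - 8)) = -107520/(-8) = 13440
  a_2 = (3)(4)(13440) / (2(2 - 8)) = 161280/(-12) = -13440
  a_0 = (1)(2)(-13440) / (2(0 - 8)) = -26880/(-16) = 1680
Hence H_8(x) = 256 x^8 - 3584 x^6 + 13440 x^4 - 13440 x^2 + 1680.

H_8(x); series = 256 x^8 - 3584 x^6 + 13440 x^4 - 13440 x^2 + 1680


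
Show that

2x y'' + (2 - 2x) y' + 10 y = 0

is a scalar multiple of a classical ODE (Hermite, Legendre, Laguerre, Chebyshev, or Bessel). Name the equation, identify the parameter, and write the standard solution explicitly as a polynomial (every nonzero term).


All three coefficients share the factor 2; dividing through by 2 gives  x y'' + (1 - x) y' + 5 y = 0.
This matches the Laguerre equation x y'' + (1 - x) y' + n y = 0 with n = 5; the polynomial solution is L_5(x).
With y = sum_k a_k x^k, matching x^k gives (k+1)k a_{k+1} + (k+1) a_{k+1} - k a_k + n a_k = 0, i.e. (k+1)^2 a_{k+1} = (k - n) a_k = (k - 5) a_k. The right side vanishes at k = 5, so the series terminates at degree 5.
Standard normalization L_n(0) = 1 gives a_0 = 1. Work upward with a_{k+1} = (k - 5) a_k / (k+1)^2:
  a_1 = (0 - 5)(1) / 1^2 = -5/1 = -5
  a_2 = (1 - 5)(-5) / 2^2 = 20/4 = 5
  a_3 = (2 - 5)(5) / 3^2 = -15/9 = -5/3
  a_4 = (3 - 5)(-5/3) / 4^2 = (10/3)/16 = 5/24
  a_5 = (4 - 5)(5/24) / 5^2 = (-5/24)/25 = -1/120
Hence L_5(x) = -x^5/120 + 5 x^4/24 - 5 x^3/3 + 5 x^2 - 5 x + 1.

L_5(x); series = -x^5/120 + 5 x^4/24 - 5 x^3/3 + 5 x^2 - 5 x + 1


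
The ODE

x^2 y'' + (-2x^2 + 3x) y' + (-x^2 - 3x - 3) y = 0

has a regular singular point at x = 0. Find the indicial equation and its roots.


Divide by x^2 to reach normal form y'' + P_1(x) y' + P_2(x) y = 0 with P_1(x) = -2 + 3/x and P_2(x) = -1 - 3/x - 3/x^2.
x = 0 is a singular point because the y'-coefficient -2 + 3/x has a pole at x = 0 and the y-coefficient -1 - 3/x - 3/x^2 has a pole at x = 0.
It is a regular singular point because x P_1(x) = p(x) = 3 - 2x and x^2 P_2(x) = q(x) = -x^2 - 3x - 3 are polynomials, hence analytic at x = 0.
p(0) = 3,  q(0) = -3.
Indicial equation: r(r-1) + p(0) r + q(0) = 0, i.e. r^2 + (p(0) - 1) r + q(0) = 0, i.e. r^2 + 2 r - 3 = 0.
Discriminant: (2)^2 - 4(-3) = 16, so r = (-2 ± 4)/2.
Solving: r_1 = 1, r_2 = -3.

indicial: r^2 + 2 r - 3 = 0; roots r_1 = 1, r_2 = -3


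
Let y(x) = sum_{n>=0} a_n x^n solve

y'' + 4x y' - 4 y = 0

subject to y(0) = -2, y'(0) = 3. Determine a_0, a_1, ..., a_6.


Ansatz: y(x) = sum_{n>=0} a_n x^n, so y'(x) = sum_{n>=1} n a_n x^(n-1) and y''(x) = sum_{n>=2} n(n-1) a_n x^(n-2).
Substitute into P(x) y'' + Q(x) y' + R(x) y = 0 with P(x) = 1, Q(x) = 4x, R(x) = -4, and match powers of x.
Initial conditions: a_0 = -2, a_1 = 3.
Setting the coefficient of each power of x to zero and solving order by order (substituting the coefficients already found):
  x^0: 2 a_2 - 4 a_0 = 0  ->  2 a_2 = 4 a_0 = -8  ->  a_2 = -4
  x^1: 6 a_3 = 0  ->  a_3 = 0
  x^2: 12 a_4 + 4 a_2 = 0  ->  12 a_4 = -4 a_2 = 16  ->  a_4 = 4/3
  x^3: 20 a_5 + 8 a_3 = 0  ->  20 a_5 = -8 a_3 = 0  ->  a_5 = 0
  x^4: 30 a_6 + 12 a_4 = 0  ->  30 a_6 = -12 a_4 = -16  ->  a_6 = -8/15
Truncated series: y(x) = -2 + 3 x - 4 x^2 + (4/3) x^4 - (8/15) x^6 + O(x^7).

a_0 = -2; a_1 = 3; a_2 = -4; a_3 = 0; a_4 = 4/3; a_5 = 0; a_6 = -8/15


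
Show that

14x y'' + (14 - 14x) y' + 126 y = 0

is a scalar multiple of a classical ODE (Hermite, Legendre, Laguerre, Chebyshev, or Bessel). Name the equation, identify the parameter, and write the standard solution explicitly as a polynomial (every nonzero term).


All three coefficients share the factor 14; dividing through by 14 gives  x y'' + (1 - x) y' + 9 y = 0.
This matches the Laguerre equation x y'' + (1 - x) y' + n y = 0 with n = 9; the polynomial solution is L_9(x).
With y = sum_k a_k x^k, matching x^k gives (k+1)k a_{k+1} + (k+1) a_{k+1} - k a_k + n a_k = 0, i.e. (k+1)^2 a_{k+1} = (k - n) a_k = (k - 9) a_k. The right side vanishes at k = 9, so the series terminates at degree 9.
Standard normalization L_n(0) = 1 gives a_0 = 1. Work upward with a_{k+1} = (k - 9) a_k / (k+1)^2:
  a_1 = (0 - 9)(1) / 1^2 = -9/1 = -9
  a_2 = (1 - 9)(-9) / 2^2 = 72/4 = 18
  a_3 = (2 - 9)(18) / 3^2 = -126/9 = -14
  a_4 = (3 - 9)(-14) / 4^2 = 84/16 = 21/4
  a_5 = (4 - 9)(21/4) / 5^2 = (-105/4)/25 = -21/20
  a_6 = (5 - 9)(-21/20) / 6^2 = (21/5)/36 = 7/60
  a_7 = (6 - 9)(7/60) / 7^2 = (-7/20)/49 = -1/140
  a_8 = (7 - 9)(-1/140) / 8^2 = (1/70)/64 = 1/4480
  a_9 = (8 - 9)(1/4480) / 9^2 = (-1/4480)/81 = -1/362880
Hence L_9(x) = -x^9/362880 + x^8/4480 - x^7/140 + 7 x^6/60 - 21 x^5/20 + 21 x^4/4 - 14 x^3 + 18 x^2 - 9 x + 1.

L_9(x); series = -x^9/362880 + x^8/4480 - x^7/140 + 7 x^6/60 - 21 x^5/20 + 21 x^4/4 - 14 x^3 + 18 x^2 - 9 x + 1


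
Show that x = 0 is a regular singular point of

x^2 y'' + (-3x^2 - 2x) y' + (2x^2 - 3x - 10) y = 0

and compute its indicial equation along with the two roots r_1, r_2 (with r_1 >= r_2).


Divide by x^2 to reach normal form y'' + P_1(x) y' + P_2(x) y = 0 with P_1(x) = -3 - 2/x and P_2(x) = 2 - 3/x - 10/x^2.
x = 0 is a singular point because the y'-coefficient -3 - 2/x has a pole at x = 0 and the y-coefficient 2 - 3/x - 10/x^2 has a pole at x = 0.
It is a regular singular point because x P_1(x) = p(x) = -3x - 2 and x^2 P_2(x) = q(x) = 2x^2 - 3x - 10 are polynomials, hence analytic at x = 0.
p(0) = -2,  q(0) = -10.
Indicial equation: r(r-1) + p(0) r + q(0) = 0, i.e. r^2 + (p(0) - 1) r + q(0) = 0, i.e. r^2 - 3 r - 10 = 0.
Discriminant: (-3)^2 - 4(-10) = 49, so r = (3 ± 7)/2.
Solving: r_1 = 5, r_2 = -2.

indicial: r^2 - 3 r - 10 = 0; roots r_1 = 5, r_2 = -2


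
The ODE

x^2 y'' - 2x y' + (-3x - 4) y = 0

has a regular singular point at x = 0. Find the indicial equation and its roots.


Divide by x^2 to reach normal form y'' + P_1(x) y' + P_2(x) y = 0 with P_1(x) = -2/x and P_2(x) = -3/x - 4/x^2.
x = 0 is a singular point because the y'-coefficient -2/x has a pole at x = 0 and the y-coefficient -3/x - 4/x^2 has a pole at x = 0.
It is a regular singular point because x P_1(x) = p(x) = -2 and x^2 P_2(x) = q(x) = -3x - 4 are polynomials, hence analytic at x = 0.
p(0) = -2,  q(0) = -4.
Indicial equation: r(r-1) + p(0) r + q(0) = 0, i.e. r^2 + (p(0) - 1) r + q(0) = 0, i.e. r^2 - 3 r - 4 = 0.
Discriminant: (-3)^2 - 4(-4) = 25, so r = (3 ± 5)/2.
Solving: r_1 = 4, r_2 = -1.

indicial: r^2 - 3 r - 4 = 0; roots r_1 = 4, r_2 = -1


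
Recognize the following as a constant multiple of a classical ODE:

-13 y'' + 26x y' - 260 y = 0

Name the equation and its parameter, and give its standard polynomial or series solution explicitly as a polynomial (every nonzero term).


All three coefficients share the factor -13; dividing through by -13 gives  y'' - 2x y' + 20 y = 0.
This matches the Hermite equation y'' - 2x y' + 2n y = 0 with 2n = 20, so n = 10; the polynomial solution is H_10(x).
With y = sum_k a_k x^k, matching x^k gives (k+2)(k+1) a_{k+2} = 2(k - n) a_k = 2(k - 10) a_k. The right side vanishes at k = 10, so the series with the parity of 10 terminates at degree 10.
Standard normalization: leading coefficient of H_n is 2^n, so a_10 = 2^10 = 1024. Work downward with a_k = (k+1)(k+2) a_{k+2} / (2(k - n)):
  a_8 = (9)(10)(1024) / (2(8 - 10)) = 92160/(-4) = -23040
  a_6 = (7)(8)(-23040) / (2(6 - 10)) = -1290240/(-8) = 161280
  a_4 = (5)(6)(161280) / (2(4 - 10)) = 4838400/(-12) = -403200
  a_2 = (3)(4)(-403200) / (2(2 - 10)) = -4838400/(-16) = 302400
  a_0 = (1)(2)(302400) / (2(0 - 10)) = 604800/(-20) = -30240
Hence H_10(x) = 1024 x^10 - 23040 x^8 + 161280 x^6 - 403200 x^4 + 302400 x^2 - 30240.

H_10(x); series = 1024 x^10 - 23040 x^8 + 161280 x^6 - 403200 x^4 + 302400 x^2 - 30240


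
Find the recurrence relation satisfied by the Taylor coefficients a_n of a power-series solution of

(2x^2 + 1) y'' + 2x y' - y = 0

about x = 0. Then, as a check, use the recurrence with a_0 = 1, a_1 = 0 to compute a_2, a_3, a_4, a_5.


Substitute y = sum_n a_n x^n.
(1 + 2 x^2) y'' contributes (n+2)(n+1) a_{n+2} + 2 n(n-1) a_n at x^n.
2 x y'(x) contributes 2 n a_n at x^n.
-y(x) contributes -1 a_n at x^n.
Matching x^n: (n+2)(n+1) a_{n+2} + (2 n(n-1) + 2 n - 1) a_n = 0.
Thus a_{n+2} = (-2 n(n-1) - 2 n + 1) / ((n+1)(n+2)) * a_n.

Check with a_0 = 1, a_1 = 0 (apply the recurrence for n = 0, 1, 2, 3): a_0 = 1, a_1 = 0, a_2 = 1/2, a_3 = 0, a_4 = -7/24, a_5 = 0.

a_(n+2) = (-2 n(n-1) - 2 n + 1) / ((n+1)(n+2)) * a_n; check: a_0 = 1, a_1 = 0, a_2 = 1/2, a_3 = 0, a_4 = -7/24, a_5 = 0


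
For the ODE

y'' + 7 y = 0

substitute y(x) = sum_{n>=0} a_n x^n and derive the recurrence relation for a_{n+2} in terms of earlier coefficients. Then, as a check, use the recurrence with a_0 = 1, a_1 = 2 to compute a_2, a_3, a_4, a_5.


Substitute y = sum_n a_n x^n into y'' + (const) y = 0.
y''(x) = sum_{n>=0} (n+2)(n+1) a_{n+2} x^n.
The ODE becomes sum_n [(n+2)(n+1) a_{n+2} + 7 a_n] x^n = 0.
Setting each coefficient to zero gives the recurrence:
  (n+2)(n+1) a_{n+2} + 7 a_n = 0,
  a_{n+2} = -7 / ((n+1)(n+2)) a_n.

Check with a_0 = 1, a_1 = 2 (apply the recurrence for n = 0, 1, 2, 3): a_0 = 1, a_1 = 2, a_2 = -7/2, a_3 = -7/3, a_4 = 49/24, a_5 = 49/60.

a_{n+2} = -7/((n+1)(n+2)) * a_n; check: a_0 = 1, a_1 = 2, a_2 = -7/2, a_3 = -7/3, a_4 = 49/24, a_5 = 49/60


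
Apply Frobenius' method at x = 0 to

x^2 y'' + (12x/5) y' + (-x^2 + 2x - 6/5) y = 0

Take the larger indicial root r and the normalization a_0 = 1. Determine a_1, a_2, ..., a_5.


Write in Frobenius form y'' + (p(x)/x) y' + (q(x)/x^2) y = 0:
  p(x) = 12/5,  q(x) = -x^2 + 2x - 6/5.
Indicial equation: r(r-1) + (12/5) r + (-6/5) = 0 -> roots r_1 = 3/5, r_2 = -2.
Take r = r_1 = 3/5. Let y(x) = x^r sum_{n>=0} a_n x^n with a_0 = 1.
Substitute y = x^r sum a_n x^n and match x^{r+n}. The recurrence is
  D(n) a_n + 2 a_{n-1} - 1 a_{n-2} = 0,  where D(n) = (r+n)(r+n-1) + (12/5)(r+n) + (-6/5).
  a_n = [-2 a_{n-1} + 1 a_{n-2}] / D(n).
Since the indicial polynomial factors as (r - r_1)(r - r_2), D(n) = (r_1 + n - r_1)(r_1 + n - r_2) = n(n + 13/5).
Evaluating step by step (a_0 = 1):
  n = 1: D(1) = 1(1 + 13/5) = 18/5; numerator = -2(1) = -2; a_1 = (-2)/(18/5) = -5/9
  n = 2: D(2) = 2(2 + 13/5) = 46/5; numerator = -2(-5/9) + 1(1) = 19/9; a_2 = (19/9)/(46/5) = 95/414
  n = 3: D(3) = 3(3 + 13/5) = 84/5; numerator = -2(95/414) + 1(-5/9) = -70/69; a_3 = (-70/69)/(84/5) = -25/414
  n = 4: D(4) = 4(4 + 13/5) = 132/5; numerator = -2(-25/414) + 1(95/414) = 145/414; a_4 = (145/414)/(132/5) = 725/54648
  n = 5: D(5) = 5(5 + 13/5) = 38; numerator = -2(725/54648) + 1(-25/414) = -2375/27324; a_5 = (-2375/27324)/(38) = -125/54648

r = 3/5; a_0 = 1; a_1 = -5/9; a_2 = 95/414; a_3 = -25/414; a_4 = 725/54648; a_5 = -125/54648


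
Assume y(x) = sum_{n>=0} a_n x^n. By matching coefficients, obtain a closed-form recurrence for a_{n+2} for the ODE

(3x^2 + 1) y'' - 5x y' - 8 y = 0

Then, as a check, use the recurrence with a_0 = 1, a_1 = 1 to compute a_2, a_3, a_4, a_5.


Substitute y = sum_n a_n x^n.
(1 + 3 x^2) y'' contributes (n+2)(n+1) a_{n+2} + 3 n(n-1) a_n at x^n.
-5 x y'(x) contributes -5 n a_n at x^n.
-8 y(x) contributes -8 a_n at x^n.
Matching x^n: (n+2)(n+1) a_{n+2} + (3 n(n-1) - 5 n - 8) a_n = 0.
Thus a_{n+2} = (-3 n(n-1) + 5 n + 8) / ((n+1)(n+2)) * a_n.

Check with a_0 = 1, a_1 = 1 (apply the recurrence for n = 0, 1, 2, 3): a_0 = 1, a_1 = 1, a_2 = 4, a_3 = 13/6, a_4 = 4, a_5 = 13/24.

a_(n+2) = (-3 n(n-1) + 5 n + 8) / ((n+1)(n+2)) * a_n; check: a_0 = 1, a_1 = 1, a_2 = 4, a_3 = 13/6, a_4 = 4, a_5 = 13/24


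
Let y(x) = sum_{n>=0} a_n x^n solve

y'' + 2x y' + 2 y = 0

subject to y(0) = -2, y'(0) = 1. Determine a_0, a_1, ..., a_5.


Ansatz: y(x) = sum_{n>=0} a_n x^n, so y'(x) = sum_{n>=1} n a_n x^(n-1) and y''(x) = sum_{n>=2} n(n-1) a_n x^(n-2).
Substitute into P(x) y'' + Q(x) y' + R(x) y = 0 with P(x) = 1, Q(x) = 2x, R(x) = 2, and match powers of x.
Initial conditions: a_0 = -2, a_1 = 1.
Setting the coefficient of each power of x to zero and solving order by order (substituting the coefficients already found):
  x^0: 2 a_2 + 2 a_0 = 0  ->  2 a_2 = -2 a_0 = 4  ->  a_2 = 2
  x^1: 6 a_3 + 4 a_1 = 0  ->  6 a_3 = -4 a_1 = -4  ->  a_3 = -2/3
  x^2: 12 a_4 + 6 a_2 = 0  ->  12 a_4 = -6 a_2 = -12  ->  a_4 = -1
  x^3: 20 a_5 + 8 a_3 = 0  ->  20 a_5 = -8 a_3 = 16/3  ->  a_5 = 4/15
Truncated series: y(x) = -2 + x + 2 x^2 - (2/3) x^3 - x^4 + (4/15) x^5 + O(x^6).

a_0 = -2; a_1 = 1; a_2 = 2; a_3 = -2/3; a_4 = -1; a_5 = 4/15


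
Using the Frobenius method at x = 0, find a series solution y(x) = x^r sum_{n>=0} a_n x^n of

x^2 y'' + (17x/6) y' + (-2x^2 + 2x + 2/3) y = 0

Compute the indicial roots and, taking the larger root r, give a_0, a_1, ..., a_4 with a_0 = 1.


Write in Frobenius form y'' + (p(x)/x) y' + (q(x)/x^2) y = 0:
  p(x) = 17/6,  q(x) = -2x^2 + 2x + 2/3.
Indicial equation: r(r-1) + (17/6) r + (2/3) = 0 -> roots r_1 = -1/2, r_2 = -4/3.
Take r = r_1 = -1/2. Let y(x) = x^r sum_{n>=0} a_n x^n with a_0 = 1.
Substitute y = x^r sum a_n x^n and match x^{r+n}. The recurrence is
  D(n) a_n + 2 a_{n-1} - 2 a_{n-2} = 0,  where D(n) = (r+n)(r+n-1) + (17/6)(r+n) + (2/3).
  a_n = [-2 a_{n-1} + 2 a_{n-2}] / D(n).
Since the indicial polynomial factors as (r - r_1)(r - r_2), D(n) = (r_1 + n - r_1)(r_1 + n - r_2) = n(n + 5/6).
Evaluating step by step (a_0 = 1):
  n = 1: D(1) = 1(1 + 5/6) = 11/6; numerator = -2(1) = -2; a_1 = (-2)/(11/6) = -12/11
  n = 2: D(2) = 2(2 + 5/6) = 17/3; numerator = -2(-12/11) + 2(1) = 46/11; a_2 = (46/11)/(17/3) = 138/187
  n = 3: D(3) = 3(3 + 5/6) = 23/2; numerator = -2(138/187) + 2(-12/11) = -684/187; a_3 = (-684/187)/(23/2) = -1368/4301
  n = 4: D(4) = 4(4 + 5/6) = 58/3; numerator = -2(-1368/4301) + 2(138/187) = 9084/4301; a_4 = (9084/4301)/(58/3) = 13626/124729

r = -1/2; a_0 = 1; a_1 = -12/11; a_2 = 138/187; a_3 = -1368/4301; a_4 = 13626/124729


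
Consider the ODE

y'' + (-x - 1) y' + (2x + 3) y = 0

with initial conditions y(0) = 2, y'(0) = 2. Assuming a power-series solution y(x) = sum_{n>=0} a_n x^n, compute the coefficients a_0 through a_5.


Ansatz: y(x) = sum_{n>=0} a_n x^n, so y'(x) = sum_{n>=1} n a_n x^(n-1) and y''(x) = sum_{n>=2} n(n-1) a_n x^(n-2).
Substitute into P(x) y'' + Q(x) y' + R(x) y = 0 with P(x) = 1, Q(x) = -x - 1, R(x) = 2x + 3, and match powers of x.
Initial conditions: a_0 = 2, a_1 = 2.
Setting the coefficient of each power of x to zero and solving order by order (substituting the coefficients already found):
  x^0: 2 a_2 - a_1 + 3 a_0 = 0  ->  2 a_2 = a_1 - 3 a_0 = -4  ->  a_2 = -2
  x^1: 6 a_3 - 2 a_2 + 2 a_1 + 2 a_0 = 0  ->  6 a_3 = 2 a_2 - 2 a_1 - 2 a_0 = -12  ->  a_3 = -2
  x^2: 12 a_4 - 3 a_3 + a_2 + 2 a_1 = 0  ->  12 a_4 = 3 a_3 - a_2 - 2 a_1 = -8  ->  a_4 = -2/3
  x^3: 20 a_5 - 4 a_4 + 2 a_2 = 0  ->  20 a_5 = 4 a_4 - 2 a_2 = 4/3  ->  a_5 = 1/15
Truncated series: y(x) = 2 + 2 x - 2 x^2 - 2 x^3 - (2/3) x^4 + (1/15) x^5 + O(x^6).

a_0 = 2; a_1 = 2; a_2 = -2; a_3 = -2; a_4 = -2/3; a_5 = 1/15


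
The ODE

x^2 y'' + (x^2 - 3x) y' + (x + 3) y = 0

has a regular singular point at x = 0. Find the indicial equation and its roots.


Divide by x^2 to reach normal form y'' + P_1(x) y' + P_2(x) y = 0 with P_1(x) = 1 - 3/x and P_2(x) = 1/x + 3/x^2.
x = 0 is a singular point because the y'-coefficient 1 - 3/x has a pole at x = 0 and the y-coefficient 1/x + 3/x^2 has a pole at x = 0.
It is a regular singular point because x P_1(x) = p(x) = x - 3 and x^2 P_2(x) = q(x) = x + 3 are polynomials, hence analytic at x = 0.
p(0) = -3,  q(0) = 3.
Indicial equation: r(r-1) + p(0) r + q(0) = 0, i.e. r^2 + (p(0) - 1) r + q(0) = 0, i.e. r^2 - 4 r + 3 = 0.
Discriminant: (-4)^2 - 4(3) = 4, so r = (4 ± 2)/2.
Solving: r_1 = 3, r_2 = 1.

indicial: r^2 - 4 r + 3 = 0; roots r_1 = 3, r_2 = 1


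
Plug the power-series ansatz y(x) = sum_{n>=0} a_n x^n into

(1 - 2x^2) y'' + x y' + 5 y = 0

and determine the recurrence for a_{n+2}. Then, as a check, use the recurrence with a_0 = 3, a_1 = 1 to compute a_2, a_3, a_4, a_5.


Substitute y = sum_n a_n x^n.
(1 - 2 x^2) y'' contributes (n+2)(n+1) a_{n+2} - 2 n(n-1) a_n at x^n.
x y'(x) contributes n a_n at x^n.
5 y(x) contributes 5 a_n at x^n.
Matching x^n: (n+2)(n+1) a_{n+2} + (-2 n(n-1) + n + 5) a_n = 0.
Thus a_{n+2} = (2 n(n-1) - n - 5) / ((n+1)(n+2)) * a_n.

Check with a_0 = 3, a_1 = 1 (apply the recurrence for n = 0, 1, 2, 3): a_0 = 3, a_1 = 1, a_2 = -15/2, a_3 = -1, a_4 = 15/8, a_5 = -1/5.

a_(n+2) = (2 n(n-1) - n - 5) / ((n+1)(n+2)) * a_n; check: a_0 = 3, a_1 = 1, a_2 = -15/2, a_3 = -1, a_4 = 15/8, a_5 = -1/5


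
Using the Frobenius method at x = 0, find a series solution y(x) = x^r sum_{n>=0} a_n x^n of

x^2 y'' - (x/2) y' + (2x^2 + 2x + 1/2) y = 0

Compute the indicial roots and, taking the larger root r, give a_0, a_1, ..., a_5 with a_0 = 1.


Write in Frobenius form y'' + (p(x)/x) y' + (q(x)/x^2) y = 0:
  p(x) = -1/2,  q(x) = 2x^2 + 2x + 1/2.
Indicial equation: r(r-1) + (-1/2) r + (1/2) = 0 -> roots r_1 = 1, r_2 = 1/2.
Take r = r_1 = 1. Let y(x) = x^r sum_{n>=0} a_n x^n with a_0 = 1.
Substitute y = x^r sum a_n x^n and match x^{r+n}. The recurrence is
  D(n) a_n + 2 a_{n-1} + 2 a_{n-2} = 0,  where D(n) = (r+n)(r+n-1) + (-1/2)(r+n) + (1/2).
  a_n = [-2 a_{n-1} - 2 a_{n-2}] / D(n).
Since the indicial polynomial factors as (r - r_1)(r - r_2), D(n) = (r_1 + n - r_1)(r_1 + n - r_2) = n(n + 1/2).
Evaluating step by step (a_0 = 1):
  n = 1: D(1) = 1(1 + 1/2) = 3/2; numerator = -2(1) = -2; a_1 = (-2)/(3/2) = -4/3
  n = 2: D(2) = 2(2 + 1/2) = 5; numerator = -2(-4/3) - 2(1) = 2/3; a_2 = (2/3)/(5) = 2/15
  n = 3: D(3) = 3(3 + 1/2) = 21/2; numerator = -2(2/15) - 2(-4/3) = 12/5; a_3 = (12/5)/(21/2) = 8/35
  n = 4: D(4) = 4(4 + 1/2) = 18; numerator = -2(8/35) - 2(2/15) = -76/105; a_4 = (-76/105)/(18) = -38/945
  n = 5: D(5) = 5(5 + 1/2) = 55/2; numerator = -2(-38/945) - 2(8/35) = -356/945; a_5 = (-356/945)/(55/2) = -712/51975

r = 1; a_0 = 1; a_1 = -4/3; a_2 = 2/15; a_3 = 8/35; a_4 = -38/945; a_5 = -712/51975


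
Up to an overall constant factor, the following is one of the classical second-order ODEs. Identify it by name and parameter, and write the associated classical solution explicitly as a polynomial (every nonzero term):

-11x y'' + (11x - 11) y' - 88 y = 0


All three coefficients share the factor -11; dividing through by -11 gives  x y'' + (1 - x) y' + 8 y = 0.
This matches the Laguerre equation x y'' + (1 - x) y' + n y = 0 with n = 8; the polynomial solution is L_8(x).
With y = sum_k a_k x^k, matching x^k gives (k+1)k a_{k+1} + (k+1) a_{k+1} - k a_k + n a_k = 0, i.e. (k+1)^2 a_{k+1} = (k - n) a_k = (k - 8) a_k. The right side vanishes at k = 8, so the series terminates at degree 8.
Standard normalization L_n(0) = 1 gives a_0 = 1. Work upward with a_{k+1} = (k - 8) a_k / (k+1)^2:
  a_1 = (0 - 8)(1) / 1^2 = -8/1 = -8
  a_2 = (1 - 8)(-8) / 2^2 = 56/4 = 14
  a_3 = (2 - 8)(14) / 3^2 = -84/9 = -28/3
  a_4 = (3 - 8)(-28/3) / 4^2 = (140/3)/16 = 35/12
  a_5 = (4 - 8)(35/12) / 5^2 = (-35/3)/25 = -7/15
  a_6 = (5 - 8)(-7/15) / 6^2 = (7/5)/36 = 7/180
  a_7 = (6 - 8)(7/180) / 7^2 = (-7/90)/49 = -1/630
  a_8 = (7 - 8)(-1/630) / 8^2 = (1/630)/64 = 1/40320
Hence L_8(x) = x^8/40320 - x^7/630 + 7 x^6/180 - 7 x^5/15 + 35 x^4/12 - 28 x^3/3 + 14 x^2 - 8 x + 1.

L_8(x); series = x^8/40320 - x^7/630 + 7 x^6/180 - 7 x^5/15 + 35 x^4/12 - 28 x^3/3 + 14 x^2 - 8 x + 1


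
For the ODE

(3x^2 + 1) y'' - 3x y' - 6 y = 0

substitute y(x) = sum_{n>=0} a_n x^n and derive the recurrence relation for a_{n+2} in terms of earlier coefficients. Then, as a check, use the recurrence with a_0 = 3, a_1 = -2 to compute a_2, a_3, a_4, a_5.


Substitute y = sum_n a_n x^n.
(1 + 3 x^2) y'' contributes (n+2)(n+1) a_{n+2} + 3 n(n-1) a_n at x^n.
-3 x y'(x) contributes -3 n a_n at x^n.
-6 y(x) contributes -6 a_n at x^n.
Matching x^n: (n+2)(n+1) a_{n+2} + (3 n(n-1) - 3 n - 6) a_n = 0.
Thus a_{n+2} = (-3 n(n-1) + 3 n + 6) / ((n+1)(n+2)) * a_n.

Check with a_0 = 3, a_1 = -2 (apply the recurrence for n = 0, 1, 2, 3): a_0 = 3, a_1 = -2, a_2 = 9, a_3 = -3, a_4 = 9/2, a_5 = 9/20.

a_(n+2) = (-3 n(n-1) + 3 n + 6) / ((n+1)(n+2)) * a_n; check: a_0 = 3, a_1 = -2, a_2 = 9, a_3 = -3, a_4 = 9/2, a_5 = 9/20


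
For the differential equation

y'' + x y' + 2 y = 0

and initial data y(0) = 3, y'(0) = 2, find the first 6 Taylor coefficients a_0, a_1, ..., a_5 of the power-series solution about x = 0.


Ansatz: y(x) = sum_{n>=0} a_n x^n, so y'(x) = sum_{n>=1} n a_n x^(n-1) and y''(x) = sum_{n>=2} n(n-1) a_n x^(n-2).
Substitute into P(x) y'' + Q(x) y' + R(x) y = 0 with P(x) = 1, Q(x) = x, R(x) = 2, and match powers of x.
Initial conditions: a_0 = 3, a_1 = 2.
Setting the coefficient of each power of x to zero and solving order by order (substituting the coefficients already found):
  x^0: 2 a_2 + 2 a_0 = 0  ->  2 a_2 = -2 a_0 = -6  ->  a_2 = -3
  x^1: 6 a_3 + 3 a_1 = 0  ->  6 a_3 = -3 a_1 = -6  ->  a_3 = -1
  x^2: 12 a_4 + 4 a_2 = 0  ->  12 a_4 = -4 a_2 = 12  ->  a_4 = 1
  x^3: 20 a_5 + 5 a_3 = 0  ->  20 a_5 = -5 a_3 = 5  ->  a_5 = 1/4
Truncated series: y(x) = 3 + 2 x - 3 x^2 - x^3 + x^4 + (1/4) x^5 + O(x^6).

a_0 = 3; a_1 = 2; a_2 = -3; a_3 = -1; a_4 = 1; a_5 = 1/4


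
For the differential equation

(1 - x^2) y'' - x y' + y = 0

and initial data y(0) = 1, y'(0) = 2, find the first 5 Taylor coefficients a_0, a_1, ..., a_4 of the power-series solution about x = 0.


Ansatz: y(x) = sum_{n>=0} a_n x^n, so y'(x) = sum_{n>=1} n a_n x^(n-1) and y''(x) = sum_{n>=2} n(n-1) a_n x^(n-2).
Substitute into P(x) y'' + Q(x) y' + R(x) y = 0 with P(x) = 1 - x^2, Q(x) = -x, R(x) = 1, and match powers of x.
Initial conditions: a_0 = 1, a_1 = 2.
Setting the coefficient of each power of x to zero and solving order by order (substituting the coefficients already found):
  x^0: 2 a_2 + a_0 = 0  ->  2 a_2 = -a_0 = -1  ->  a_2 = -1/2
  x^1: 6 a_3 = 0  ->  a_3 = 0
  x^2: 12 a_4 - 3 a_2 = 0  ->  12 a_4 = 3 a_2 = -3/2  ->  a_4 = -1/8
Truncated series: y(x) = 1 + 2 x - (1/2) x^2 - (1/8) x^4 + O(x^5).

a_0 = 1; a_1 = 2; a_2 = -1/2; a_3 = 0; a_4 = -1/8


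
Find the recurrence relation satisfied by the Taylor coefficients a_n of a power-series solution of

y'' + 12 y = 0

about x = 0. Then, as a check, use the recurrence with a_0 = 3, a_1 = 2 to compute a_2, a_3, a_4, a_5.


Substitute y = sum_n a_n x^n into y'' + (const) y = 0.
y''(x) = sum_{n>=0} (n+2)(n+1) a_{n+2} x^n.
The ODE becomes sum_n [(n+2)(n+1) a_{n+2} + 12 a_n] x^n = 0.
Setting each coefficient to zero gives the recurrence:
  (n+2)(n+1) a_{n+2} + 12 a_n = 0,
  a_{n+2} = -12 / ((n+1)(n+2)) a_n.

Check with a_0 = 3, a_1 = 2 (apply the recurrence for n = 0, 1, 2, 3): a_0 = 3, a_1 = 2, a_2 = -18, a_3 = -4, a_4 = 18, a_5 = 12/5.

a_{n+2} = -12/((n+1)(n+2)) * a_n; check: a_0 = 3, a_1 = 2, a_2 = -18, a_3 = -4, a_4 = 18, a_5 = 12/5


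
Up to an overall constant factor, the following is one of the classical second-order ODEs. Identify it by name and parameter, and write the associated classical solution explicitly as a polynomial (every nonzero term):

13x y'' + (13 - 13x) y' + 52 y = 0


All three coefficients share the factor 13; dividing through by 13 gives  x y'' + (1 - x) y' + 4 y = 0.
This matches the Laguerre equation x y'' + (1 - x) y' + n y = 0 with n = 4; the polynomial solution is L_4(x).
With y = sum_k a_k x^k, matching x^k gives (k+1)k a_{k+1} + (k+1) a_{k+1} - k a_k + n a_k = 0, i.e. (k+1)^2 a_{k+1} = (k - n) a_k = (k - 4) a_k. The right side vanishes at k = 4, so the series terminates at degree 4.
Standard normalization L_n(0) = 1 gives a_0 = 1. Work upward with a_{k+1} = (k - 4) a_k / (k+1)^2:
  a_1 = (0 - 4)(1) / 1^2 = -4/1 = -4
  a_2 = (1 - 4)(-4) / 2^2 = 12/4 = 3
  a_3 = (2 - 4)(3) / 3^2 = -6/9 = -2/3
  a_4 = (3 - 4)(-2/3) / 4^2 = (2/3)/16 = 1/24
Hence L_4(x) = x^4/24 - 2 x^3/3 + 3 x^2 - 4 x + 1.

L_4(x); series = x^4/24 - 2 x^3/3 + 3 x^2 - 4 x + 1


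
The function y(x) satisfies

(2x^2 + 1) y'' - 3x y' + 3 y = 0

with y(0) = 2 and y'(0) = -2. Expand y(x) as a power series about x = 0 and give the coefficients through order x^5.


Ansatz: y(x) = sum_{n>=0} a_n x^n, so y'(x) = sum_{n>=1} n a_n x^(n-1) and y''(x) = sum_{n>=2} n(n-1) a_n x^(n-2).
Substitute into P(x) y'' + Q(x) y' + R(x) y = 0 with P(x) = 2x^2 + 1, Q(x) = -3x, R(x) = 3, and match powers of x.
Initial conditions: a_0 = 2, a_1 = -2.
Setting the coefficient of each power of x to zero and solving order by order (substituting the coefficients already found):
  x^0: 2 a_2 + 3 a_0 = 0  ->  2 a_2 = -3 a_0 = -6  ->  a_2 = -3
  x^1: 6 a_3 = 0  ->  a_3 = 0
  x^2: 12 a_4 + a_2 = 0  ->  12 a_4 = -a_2 = 3  ->  a_4 = 1/4
  x^3: 20 a_5 + 6 a_3 = 0  ->  20 a_5 = -6 a_3 = 0  ->  a_5 = 0
Truncated series: y(x) = 2 - 2 x - 3 x^2 + (1/4) x^4 + O(x^6).

a_0 = 2; a_1 = -2; a_2 = -3; a_3 = 0; a_4 = 1/4; a_5 = 0


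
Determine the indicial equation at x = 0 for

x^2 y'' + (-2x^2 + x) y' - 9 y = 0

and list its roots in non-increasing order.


Divide by x^2 to reach normal form y'' + P_1(x) y' + P_2(x) y = 0 with P_1(x) = -2 + 1/x and P_2(x) = -9/x^2.
x = 0 is a singular point because the y'-coefficient -2 + 1/x has a pole at x = 0 and the y-coefficient -9/x^2 has a pole at x = 0.
It is a regular singular point because x P_1(x) = p(x) = 1 - 2x and x^2 P_2(x) = q(x) = -9 are polynomials, hence analytic at x = 0.
p(0) = 1,  q(0) = -9.
Indicial equation: r(r-1) + p(0) r + q(0) = 0, i.e. r^2 + (p(0) - 1) r + q(0) = 0, i.e. r^2 - 9 = 0.
Discriminant: (0)^2 - 4(-9) = 36, so r = (0 ± 6)/2.
Solving: r_1 = 3, r_2 = -3.

indicial: r^2 - 9 = 0; roots r_1 = 3, r_2 = -3


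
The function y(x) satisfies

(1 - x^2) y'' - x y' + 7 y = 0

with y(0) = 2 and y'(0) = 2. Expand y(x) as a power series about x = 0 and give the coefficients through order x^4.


Ansatz: y(x) = sum_{n>=0} a_n x^n, so y'(x) = sum_{n>=1} n a_n x^(n-1) and y''(x) = sum_{n>=2} n(n-1) a_n x^(n-2).
Substitute into P(x) y'' + Q(x) y' + R(x) y = 0 with P(x) = 1 - x^2, Q(x) = -x, R(x) = 7, and match powers of x.
Initial conditions: a_0 = 2, a_1 = 2.
Setting the coefficient of each power of x to zero and solving order by order (substituting the coefficients already found):
  x^0: 2 a_2 + 7 a_0 = 0  ->  2 a_2 = -7 a_0 = -14  ->  a_2 = -7
  x^1: 6 a_3 + 6 a_1 = 0  ->  6 a_3 = -6 a_1 = -12  ->  a_3 = -2
  x^2: 12 a_4 + 3 a_2 = 0  ->  12 a_4 = -3 a_2 = 21  ->  a_4 = 7/4
Truncated series: y(x) = 2 + 2 x - 7 x^2 - 2 x^3 + (7/4) x^4 + O(x^5).

a_0 = 2; a_1 = 2; a_2 = -7; a_3 = -2; a_4 = 7/4


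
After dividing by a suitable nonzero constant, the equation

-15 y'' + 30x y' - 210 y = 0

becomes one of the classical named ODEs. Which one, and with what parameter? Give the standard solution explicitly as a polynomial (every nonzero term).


All three coefficients share the factor -15; dividing through by -15 gives  y'' - 2x y' + 14 y = 0.
This matches the Hermite equation y'' - 2x y' + 2n y = 0 with 2n = 14, so n = 7; the polynomial solution is H_7(x).
With y = sum_k a_k x^k, matching x^k gives (k+2)(k+1) a_{k+2} = 2(k - n) a_k = 2(k - 7) a_k. The right side vanishes at k = 7, so the series with the parity of 7 terminates at degree 7.
Standard normalization: leading coefficient of H_n is 2^n, so a_7 = 2^7 = 128. Work downward with a_k = (k+1)(k+2) a_{k+2} / (2(k - n)):
  a_5 = (6)(7)(128) / (2(5 - 7)) = 5376/(-4) = -1344
  a_3 = (4)(5)(-1344) / (2(3 - 7)) = -26880/(-8) = 3360
  a_1 = (2)(3)(3360) / (2(1 - 7)) = 20160/(-12) = -1680
Hence H_7(x) = 128 x^7 - 1344 x^5 + 3360 x^3 - 1680 x.

H_7(x); series = 128 x^7 - 1344 x^5 + 3360 x^3 - 1680 x


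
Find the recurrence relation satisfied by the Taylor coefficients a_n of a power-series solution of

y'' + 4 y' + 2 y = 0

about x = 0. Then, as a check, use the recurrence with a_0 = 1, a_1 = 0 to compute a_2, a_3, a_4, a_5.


Substitute y = sum_n a_n x^n.
y''(x) has coefficient (n+2)(n+1) a_{n+2} at x^n;
4 y'(x) has coefficient 4 (n+1) a_{n+1} at x^n;
2 y(x) has coefficient 2 a_n at x^n.
Matching x^n: (n+2)(n+1) a_{n+2} + 4 (n+1) a_{n+1} + 2 a_n = 0.
Thus a_{n+2} = [-4 (n+1) a_{n+1} - 2 a_n] / ((n+1)(n+2)).

Check with a_0 = 1, a_1 = 0 (apply the recurrence for n = 0, 1, 2, 3): a_0 = 1, a_1 = 0, a_2 = -1, a_3 = 4/3, a_4 = -7/6, a_5 = 4/5.

a_(n+2) = [-4 (n+1) a_(n+1) - 2 a_n] / ((n+1)(n+2)); check: a_0 = 1, a_1 = 0, a_2 = -1, a_3 = 4/3, a_4 = -7/6, a_5 = 4/5


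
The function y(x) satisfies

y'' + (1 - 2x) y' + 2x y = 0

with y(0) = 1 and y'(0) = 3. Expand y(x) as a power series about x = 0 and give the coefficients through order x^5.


Ansatz: y(x) = sum_{n>=0} a_n x^n, so y'(x) = sum_{n>=1} n a_n x^(n-1) and y''(x) = sum_{n>=2} n(n-1) a_n x^(n-2).
Substitute into P(x) y'' + Q(x) y' + R(x) y = 0 with P(x) = 1, Q(x) = 1 - 2x, R(x) = 2x, and match powers of x.
Initial conditions: a_0 = 1, a_1 = 3.
Setting the coefficient of each power of x to zero and solving order by order (substituting the coefficients already found):
  x^0: 2 a_2 + a_1 = 0  ->  2 a_2 = -a_1 = -3  ->  a_2 = -3/2
  x^1: 6 a_3 + 2 a_2 - 2 a_1 + 2 a_0 = 0  ->  6 a_3 = -2 a_2 + 2 a_1 - 2 a_0 = 7  ->  a_3 = 7/6
  x^2: 12 a_4 + 3 a_3 - 4 a_2 + 2 a_1 = 0  ->  12 a_4 = -3 a_3 + 4 a_2 - 2 a_1 = -31/2  ->  a_4 = -31/24
  x^3: 20 a_5 + 4 a_4 - 6 a_3 + 2 a_2 = 0  ->  20 a_5 = -4 a_4 + 6 a_3 - 2 a_2 = 91/6  ->  a_5 = 91/120
Truncated series: y(x) = 1 + 3 x - (3/2) x^2 + (7/6) x^3 - (31/24) x^4 + (91/120) x^5 + O(x^6).

a_0 = 1; a_1 = 3; a_2 = -3/2; a_3 = 7/6; a_4 = -31/24; a_5 = 91/120


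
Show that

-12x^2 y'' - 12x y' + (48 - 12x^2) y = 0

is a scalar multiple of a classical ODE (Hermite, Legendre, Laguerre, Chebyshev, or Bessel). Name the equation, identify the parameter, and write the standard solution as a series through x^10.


All three coefficients share the factor -12; dividing through by -12 gives  x^2 y'' + x y' + (x^2 - 4) y = 0.
This matches the Bessel equation x^2 y'' + x y' + (x^2 - nu^2) y = 0 with nu^2 = 4, so nu = 2; the solution bounded at x = 0 is J_2(x).
Frobenius at x = 0: indicial roots ±nu; for r = nu the recurrence k(k + 2nu) c_k = -c_{k-2} gives the standard series J_nu(x) = sum_{k>=0} (-1)^k / (k! (k+nu)!) (x/2)^(2k+nu). Evaluate the first 5 terms:
  k = 0: (-1)^0 / (0! * 2! * 2^2) x^2 = 1/(1*2*4) x^2 = (1/8) x^2
  k = 1: (-1)^1 / (1! * 3! * 2^4) x^4 = -1/(1*6*16) x^4 = (-1/96) x^4
  k = 2: (-1)^2 / (2! * 4! * 2^6) x^6 = 1/(2*24*64) x^6 = (1/3072) x^6
  k = 3: (-1)^3 / (3! * 5! * 2^8) x^8 = -1/(6*120*256) x^8 = (-1/184320) x^8
  k = 4: (-1)^4 / (4! * 6! * 2^10) x^10 = 1/(24*720*1024) x^10 = (1/17694720) x^10
Hence J_2(x) = x^10/17694720 - x^8/184320 + x^6/3072 - x^4/96 + x^2/8 + ....

J_2(x); series = x^10/17694720 - x^8/184320 + x^6/3072 - x^4/96 + x^2/8


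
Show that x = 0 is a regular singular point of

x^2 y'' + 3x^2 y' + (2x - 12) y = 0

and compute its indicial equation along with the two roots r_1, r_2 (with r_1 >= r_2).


Divide by x^2 to reach normal form y'' + P_1(x) y' + P_2(x) y = 0 with P_1(x) = 3 and P_2(x) = 2/x - 12/x^2.
x = 0 is a singular point because the y-coefficient 2/x - 12/x^2 has a pole at x = 0.
It is a regular singular point because x P_1(x) = p(x) = 3x and x^2 P_2(x) = q(x) = 2x - 12 are polynomials, hence analytic at x = 0.
p(0) = 0,  q(0) = -12.
Indicial equation: r(r-1) + p(0) r + q(0) = 0, i.e. r^2 + (p(0) - 1) r + q(0) = 0, i.e. r^2 - 1 r - 12 = 0.
Discriminant: (-1)^2 - 4(-12) = 49, so r = (1 ± 7)/2.
Solving: r_1 = 4, r_2 = -3.

indicial: r^2 - 1 r - 12 = 0; roots r_1 = 4, r_2 = -3


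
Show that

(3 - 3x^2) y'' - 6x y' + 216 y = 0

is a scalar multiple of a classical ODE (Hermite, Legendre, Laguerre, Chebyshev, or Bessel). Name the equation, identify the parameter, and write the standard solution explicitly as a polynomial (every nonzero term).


All three coefficients share the factor 3; dividing through by 3 gives  (1 - x^2) y'' - 2x y' + 72 y = 0.
This matches the Legendre equation (1 - x^2) y'' - 2x y' + n(n+1) y = 0 (note the -2x y' term) with n(n+1) = 72, so n = 8; the polynomial solution is P_8(x).
With y = sum_k a_k x^k, matching x^k gives (k+2)(k+1) a_{k+2} = [k(k+1) - n(n+1)] a_k = (k - 8)(k + 9) a_k. The right side vanishes at k = 8, so the series with the parity of 8 terminates at degree 8.
Standard normalization (P_n(1) = 1): leading coefficient (2n)!/(2^n (n!)^2) = 20922789888000/(256*1625702400) = 6435/128, so a_8 = 6435/128. Work downward with a_k = (k+1)(k+2) a_{k+2} / ((k - 8)(k + 9)):
  a_6 = (7)(8)(6435/128) / ((6 - 8)(6 + 9)) = (45045/16)/(-30) = -3003/32
  a_4 = (5)(6)(-3003/32) / ((4 - 8)(4 + 9)) = (-45045/16)/(-52) = 3465/64
  a_2 = (3)(4)(3465/64) / ((2 - 8)(2 + 9)) = (10395/16)/(-66) = -315/32
  a_0 = (1)(2)(-315/32) / ((0 - 8)(0 + 9)) = (-315/16)/(-72) = 35/128
Hence P_8(x) = 6435 x^8/128 - 3003 x^6/32 + 3465 x^4/64 - 315 x^2/32 + 35/128.

P_8(x); series = 6435 x^8/128 - 3003 x^6/32 + 3465 x^4/64 - 315 x^2/32 + 35/128


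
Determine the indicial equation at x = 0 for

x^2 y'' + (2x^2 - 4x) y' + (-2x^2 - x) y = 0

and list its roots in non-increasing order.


Divide by x^2 to reach normal form y'' + P_1(x) y' + P_2(x) y = 0 with P_1(x) = 2 - 4/x and P_2(x) = -2 - 1/x.
x = 0 is a singular point because the y'-coefficient 2 - 4/x has a pole at x = 0 and the y-coefficient -2 - 1/x has a pole at x = 0.
It is a regular singular point because x P_1(x) = p(x) = 2x - 4 and x^2 P_2(x) = q(x) = -2x^2 - x are polynomials, hence analytic at x = 0.
p(0) = -4,  q(0) = 0.
Indicial equation: r(r-1) + p(0) r + q(0) = 0, i.e. r^2 + (p(0) - 1) r + q(0) = 0, i.e. r^2 - 5 r = 0.
Discriminant: (-5)^2 - 4(0) = 25, so r = (5 ± 5)/2.
Solving: r_1 = 5, r_2 = 0.

indicial: r^2 - 5 r = 0; roots r_1 = 5, r_2 = 0


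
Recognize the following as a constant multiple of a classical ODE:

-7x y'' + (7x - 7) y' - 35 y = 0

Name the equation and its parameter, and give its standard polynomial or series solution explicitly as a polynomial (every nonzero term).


All three coefficients share the factor -7; dividing through by -7 gives  x y'' + (1 - x) y' + 5 y = 0.
This matches the Laguerre equation x y'' + (1 - x) y' + n y = 0 with n = 5; the polynomial solution is L_5(x).
With y = sum_k a_k x^k, matching x^k gives (k+1)k a_{k+1} + (k+1) a_{k+1} - k a_k + n a_k = 0, i.e. (k+1)^2 a_{k+1} = (k - n) a_k = (k - 5) a_k. The right side vanishes at k = 5, so the series terminates at degree 5.
Standard normalization L_n(0) = 1 gives a_0 = 1. Work upward with a_{k+1} = (k - 5) a_k / (k+1)^2:
  a_1 = (0 - 5)(1) / 1^2 = -5/1 = -5
  a_2 = (1 - 5)(-5) / 2^2 = 20/4 = 5
  a_3 = (2 - 5)(5) / 3^2 = -15/9 = -5/3
  a_4 = (3 - 5)(-5/3) / 4^2 = (10/3)/16 = 5/24
  a_5 = (4 - 5)(5/24) / 5^2 = (-5/24)/25 = -1/120
Hence L_5(x) = -x^5/120 + 5 x^4/24 - 5 x^3/3 + 5 x^2 - 5 x + 1.

L_5(x); series = -x^5/120 + 5 x^4/24 - 5 x^3/3 + 5 x^2 - 5 x + 1
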